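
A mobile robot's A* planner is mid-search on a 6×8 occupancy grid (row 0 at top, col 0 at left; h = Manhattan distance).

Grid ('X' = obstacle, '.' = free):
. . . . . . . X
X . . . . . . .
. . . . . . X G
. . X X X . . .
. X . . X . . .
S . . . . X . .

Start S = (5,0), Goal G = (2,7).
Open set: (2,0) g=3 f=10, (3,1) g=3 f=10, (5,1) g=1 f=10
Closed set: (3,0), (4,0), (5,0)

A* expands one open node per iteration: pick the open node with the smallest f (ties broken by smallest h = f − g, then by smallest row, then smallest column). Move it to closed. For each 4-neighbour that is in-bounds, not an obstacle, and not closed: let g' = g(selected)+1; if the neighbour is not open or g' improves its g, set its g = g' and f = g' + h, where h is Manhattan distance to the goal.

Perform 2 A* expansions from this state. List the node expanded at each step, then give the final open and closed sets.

order=[(2,0) → (2,1)]; open=[(1,1) g=5 f=12, (2,2) g=5 f=10, (3,1) g=3 f=10, (5,1) g=1 f=10]; closed=[(2,0), (2,1), (3,0), (4,0), (5,0)]

step 1: expand (2,0) (f=10, h=7) → closed; open now [(2,1) g=4 f=10, (3,1) g=3 f=10, (5,1) g=1 f=10]
step 2: expand (2,1) (f=10, h=6) → closed; open now [(1,1) g=5 f=12, (2,2) g=5 f=10, (3,1) g=3 f=10, (5,1) g=1 f=10]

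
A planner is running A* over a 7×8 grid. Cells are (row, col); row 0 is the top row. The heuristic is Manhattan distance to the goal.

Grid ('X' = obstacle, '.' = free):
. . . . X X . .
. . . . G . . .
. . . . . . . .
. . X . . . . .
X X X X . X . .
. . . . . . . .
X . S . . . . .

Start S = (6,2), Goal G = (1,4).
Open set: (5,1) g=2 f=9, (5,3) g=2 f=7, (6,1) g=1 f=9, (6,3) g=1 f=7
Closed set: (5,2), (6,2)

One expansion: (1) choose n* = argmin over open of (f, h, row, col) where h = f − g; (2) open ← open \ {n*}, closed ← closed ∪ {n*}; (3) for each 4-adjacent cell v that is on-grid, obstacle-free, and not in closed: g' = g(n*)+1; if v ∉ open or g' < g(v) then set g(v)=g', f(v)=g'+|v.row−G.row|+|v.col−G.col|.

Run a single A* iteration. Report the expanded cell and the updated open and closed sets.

expanded=(5,3); open=[(5,1) g=2 f=9, (5,4) g=3 f=7, (6,1) g=1 f=9, (6,3) g=1 f=7]; closed=[(5,2), (5,3), (6,2)]

step 1: expand (5,3) (f=7, h=5) → closed; open now [(5,1) g=2 f=9, (5,4) g=3 f=7, (6,1) g=1 f=9, (6,3) g=1 f=7]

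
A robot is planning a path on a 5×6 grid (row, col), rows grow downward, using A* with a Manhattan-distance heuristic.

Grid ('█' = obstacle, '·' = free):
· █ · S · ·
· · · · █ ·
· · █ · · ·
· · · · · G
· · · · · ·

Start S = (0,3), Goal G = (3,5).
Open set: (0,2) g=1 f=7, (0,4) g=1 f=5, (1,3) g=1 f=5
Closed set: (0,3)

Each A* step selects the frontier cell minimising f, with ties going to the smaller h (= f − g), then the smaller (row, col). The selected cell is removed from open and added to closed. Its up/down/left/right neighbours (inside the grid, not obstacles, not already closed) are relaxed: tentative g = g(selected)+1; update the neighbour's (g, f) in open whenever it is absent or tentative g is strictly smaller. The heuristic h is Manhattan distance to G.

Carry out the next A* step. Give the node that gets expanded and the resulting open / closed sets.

expanded=(0,4); open=[(0,2) g=1 f=7, (0,5) g=2 f=5, (1,3) g=1 f=5]; closed=[(0,3), (0,4)]

step 1: expand (0,4) (f=5, h=4) → closed; open now [(0,2) g=1 f=7, (0,5) g=2 f=5, (1,3) g=1 f=5]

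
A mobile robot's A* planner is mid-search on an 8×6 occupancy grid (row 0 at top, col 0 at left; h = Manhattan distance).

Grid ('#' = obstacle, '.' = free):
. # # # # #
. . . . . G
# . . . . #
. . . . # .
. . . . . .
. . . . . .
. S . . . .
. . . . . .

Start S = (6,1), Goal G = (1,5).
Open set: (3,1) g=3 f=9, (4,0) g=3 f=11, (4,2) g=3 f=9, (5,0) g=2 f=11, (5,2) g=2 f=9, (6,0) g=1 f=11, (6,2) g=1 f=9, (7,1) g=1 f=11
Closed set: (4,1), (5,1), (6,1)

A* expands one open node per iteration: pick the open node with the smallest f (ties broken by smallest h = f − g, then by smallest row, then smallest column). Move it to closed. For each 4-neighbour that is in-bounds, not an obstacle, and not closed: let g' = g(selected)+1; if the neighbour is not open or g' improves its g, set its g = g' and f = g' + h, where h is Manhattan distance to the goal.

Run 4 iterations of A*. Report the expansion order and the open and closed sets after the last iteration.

step 1: expand (3,1) (f=9, h=6) → closed; open now [(2,1) g=4 f=9, (3,0) g=4 f=11, (3,2) g=4 f=9, (4,0) g=3 f=11, (4,2) g=3 f=9, (5,0) g=2 f=11, (5,2) g=2 f=9, (6,0) g=1 f=11, (6,2) g=1 f=9, (7,1) g=1 f=11]
step 2: expand (2,1) (f=9, h=5) → closed; open now [(1,1) g=5 f=9, (2,2) g=5 f=9, (3,0) g=4 f=11, (3,2) g=4 f=9, (4,0) g=3 f=11, (4,2) g=3 f=9, (5,0) g=2 f=11, (5,2) g=2 f=9, (6,0) g=1 f=11, (6,2) g=1 f=9, (7,1) g=1 f=11]
step 3: expand (1,1) (f=9, h=4) → closed; open now [(1,0) g=6 f=11, (1,2) g=6 f=9, (2,2) g=5 f=9, (3,0) g=4 f=11, (3,2) g=4 f=9, (4,0) g=3 f=11, (4,2) g=3 f=9, (5,0) g=2 f=11, (5,2) g=2 f=9, (6,0) g=1 f=11, (6,2) g=1 f=9, (7,1) g=1 f=11]
step 4: expand (1,2) (f=9, h=3) → closed; open now [(1,0) g=6 f=11, (1,3) g=7 f=9, (2,2) g=5 f=9, (3,0) g=4 f=11, (3,2) g=4 f=9, (4,0) g=3 f=11, (4,2) g=3 f=9, (5,0) g=2 f=11, (5,2) g=2 f=9, (6,0) g=1 f=11, (6,2) g=1 f=9, (7,1) g=1 f=11]

order=[(3,1) → (2,1) → (1,1) → (1,2)]; open=[(1,0) g=6 f=11, (1,3) g=7 f=9, (2,2) g=5 f=9, (3,0) g=4 f=11, (3,2) g=4 f=9, (4,0) g=3 f=11, (4,2) g=3 f=9, (5,0) g=2 f=11, (5,2) g=2 f=9, (6,0) g=1 f=11, (6,2) g=1 f=9, (7,1) g=1 f=11]; closed=[(1,1), (1,2), (2,1), (3,1), (4,1), (5,1), (6,1)]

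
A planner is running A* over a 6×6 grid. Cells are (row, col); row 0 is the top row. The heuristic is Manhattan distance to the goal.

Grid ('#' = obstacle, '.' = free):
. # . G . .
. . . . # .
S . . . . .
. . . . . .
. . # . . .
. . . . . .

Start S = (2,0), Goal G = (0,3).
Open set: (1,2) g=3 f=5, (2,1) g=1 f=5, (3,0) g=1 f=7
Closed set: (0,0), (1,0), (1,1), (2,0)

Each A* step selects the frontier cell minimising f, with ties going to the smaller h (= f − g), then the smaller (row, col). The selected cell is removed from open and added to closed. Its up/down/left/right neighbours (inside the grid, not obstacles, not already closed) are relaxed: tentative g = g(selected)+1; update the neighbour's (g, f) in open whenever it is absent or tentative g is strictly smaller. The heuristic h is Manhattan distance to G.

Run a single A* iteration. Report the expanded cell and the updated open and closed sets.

expanded=(1,2); open=[(0,2) g=4 f=5, (1,3) g=4 f=5, (2,1) g=1 f=5, (2,2) g=4 f=7, (3,0) g=1 f=7]; closed=[(0,0), (1,0), (1,1), (1,2), (2,0)]

step 1: expand (1,2) (f=5, h=2) → closed; open now [(0,2) g=4 f=5, (1,3) g=4 f=5, (2,1) g=1 f=5, (2,2) g=4 f=7, (3,0) g=1 f=7]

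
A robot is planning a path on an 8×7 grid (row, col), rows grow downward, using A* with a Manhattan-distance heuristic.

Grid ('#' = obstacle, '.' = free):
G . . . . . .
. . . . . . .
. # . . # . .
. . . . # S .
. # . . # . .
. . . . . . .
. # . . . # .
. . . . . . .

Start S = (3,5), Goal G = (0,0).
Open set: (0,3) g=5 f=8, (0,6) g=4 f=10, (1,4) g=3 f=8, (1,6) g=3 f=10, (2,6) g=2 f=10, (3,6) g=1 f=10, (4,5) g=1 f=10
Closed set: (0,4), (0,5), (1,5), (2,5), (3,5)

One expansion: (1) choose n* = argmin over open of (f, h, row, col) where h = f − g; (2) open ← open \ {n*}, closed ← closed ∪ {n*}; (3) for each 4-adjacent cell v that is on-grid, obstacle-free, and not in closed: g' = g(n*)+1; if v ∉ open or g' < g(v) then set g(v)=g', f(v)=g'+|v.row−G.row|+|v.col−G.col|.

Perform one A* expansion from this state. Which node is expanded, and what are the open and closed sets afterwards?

step 1: expand (0,3) (f=8, h=3) → closed; open now [(0,2) g=6 f=8, (0,6) g=4 f=10, (1,3) g=6 f=10, (1,4) g=3 f=8, (1,6) g=3 f=10, (2,6) g=2 f=10, (3,6) g=1 f=10, (4,5) g=1 f=10]

expanded=(0,3); open=[(0,2) g=6 f=8, (0,6) g=4 f=10, (1,3) g=6 f=10, (1,4) g=3 f=8, (1,6) g=3 f=10, (2,6) g=2 f=10, (3,6) g=1 f=10, (4,5) g=1 f=10]; closed=[(0,3), (0,4), (0,5), (1,5), (2,5), (3,5)]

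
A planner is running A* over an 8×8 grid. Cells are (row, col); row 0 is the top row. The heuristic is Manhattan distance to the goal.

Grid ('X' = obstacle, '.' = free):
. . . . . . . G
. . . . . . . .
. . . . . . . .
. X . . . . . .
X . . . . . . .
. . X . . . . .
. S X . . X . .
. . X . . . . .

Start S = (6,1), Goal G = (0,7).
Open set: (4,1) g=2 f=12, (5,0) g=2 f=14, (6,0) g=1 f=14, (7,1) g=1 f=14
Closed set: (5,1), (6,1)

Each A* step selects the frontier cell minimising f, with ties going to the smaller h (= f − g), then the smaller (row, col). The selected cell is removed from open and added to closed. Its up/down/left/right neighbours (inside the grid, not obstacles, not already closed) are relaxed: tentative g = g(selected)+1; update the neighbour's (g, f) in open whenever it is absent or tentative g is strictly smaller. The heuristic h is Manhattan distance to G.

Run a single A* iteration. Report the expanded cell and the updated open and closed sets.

step 1: expand (4,1) (f=12, h=10) → closed; open now [(4,2) g=3 f=12, (5,0) g=2 f=14, (6,0) g=1 f=14, (7,1) g=1 f=14]

expanded=(4,1); open=[(4,2) g=3 f=12, (5,0) g=2 f=14, (6,0) g=1 f=14, (7,1) g=1 f=14]; closed=[(4,1), (5,1), (6,1)]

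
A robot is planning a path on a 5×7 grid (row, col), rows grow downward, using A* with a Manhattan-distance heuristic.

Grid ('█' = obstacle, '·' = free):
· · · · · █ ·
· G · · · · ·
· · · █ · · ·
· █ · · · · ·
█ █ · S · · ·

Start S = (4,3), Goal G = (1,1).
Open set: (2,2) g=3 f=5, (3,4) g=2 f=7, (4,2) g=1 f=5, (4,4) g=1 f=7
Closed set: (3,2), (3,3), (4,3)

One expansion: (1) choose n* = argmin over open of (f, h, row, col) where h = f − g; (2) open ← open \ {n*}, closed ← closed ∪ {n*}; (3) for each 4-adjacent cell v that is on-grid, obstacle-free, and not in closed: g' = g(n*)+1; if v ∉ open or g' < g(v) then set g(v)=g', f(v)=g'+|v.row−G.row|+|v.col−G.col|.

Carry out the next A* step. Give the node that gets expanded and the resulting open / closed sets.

expanded=(2,2); open=[(1,2) g=4 f=5, (2,1) g=4 f=5, (3,4) g=2 f=7, (4,2) g=1 f=5, (4,4) g=1 f=7]; closed=[(2,2), (3,2), (3,3), (4,3)]

step 1: expand (2,2) (f=5, h=2) → closed; open now [(1,2) g=4 f=5, (2,1) g=4 f=5, (3,4) g=2 f=7, (4,2) g=1 f=5, (4,4) g=1 f=7]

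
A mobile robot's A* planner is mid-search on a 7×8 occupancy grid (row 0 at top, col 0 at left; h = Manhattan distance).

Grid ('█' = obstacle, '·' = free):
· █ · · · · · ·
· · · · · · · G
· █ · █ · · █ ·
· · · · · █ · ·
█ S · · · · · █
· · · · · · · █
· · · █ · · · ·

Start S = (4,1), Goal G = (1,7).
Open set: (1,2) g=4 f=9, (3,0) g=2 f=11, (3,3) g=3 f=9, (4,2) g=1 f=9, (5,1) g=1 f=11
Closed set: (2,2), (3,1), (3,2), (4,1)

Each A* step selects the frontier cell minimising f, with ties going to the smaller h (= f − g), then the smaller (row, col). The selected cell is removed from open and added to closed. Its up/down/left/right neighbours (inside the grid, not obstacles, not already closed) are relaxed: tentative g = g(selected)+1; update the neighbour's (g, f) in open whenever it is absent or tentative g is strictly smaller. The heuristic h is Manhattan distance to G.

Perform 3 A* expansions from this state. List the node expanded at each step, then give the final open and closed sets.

step 1: expand (1,2) (f=9, h=5) → closed; open now [(0,2) g=5 f=11, (1,1) g=5 f=11, (1,3) g=5 f=9, (3,0) g=2 f=11, (3,3) g=3 f=9, (4,2) g=1 f=9, (5,1) g=1 f=11]
step 2: expand (1,3) (f=9, h=4) → closed; open now [(0,2) g=5 f=11, (0,3) g=6 f=11, (1,1) g=5 f=11, (1,4) g=6 f=9, (3,0) g=2 f=11, (3,3) g=3 f=9, (4,2) g=1 f=9, (5,1) g=1 f=11]
step 3: expand (1,4) (f=9, h=3) → closed; open now [(0,2) g=5 f=11, (0,3) g=6 f=11, (0,4) g=7 f=11, (1,1) g=5 f=11, (1,5) g=7 f=9, (2,4) g=7 f=11, (3,0) g=2 f=11, (3,3) g=3 f=9, (4,2) g=1 f=9, (5,1) g=1 f=11]

order=[(1,2) → (1,3) → (1,4)]; open=[(0,2) g=5 f=11, (0,3) g=6 f=11, (0,4) g=7 f=11, (1,1) g=5 f=11, (1,5) g=7 f=9, (2,4) g=7 f=11, (3,0) g=2 f=11, (3,3) g=3 f=9, (4,2) g=1 f=9, (5,1) g=1 f=11]; closed=[(1,2), (1,3), (1,4), (2,2), (3,1), (3,2), (4,1)]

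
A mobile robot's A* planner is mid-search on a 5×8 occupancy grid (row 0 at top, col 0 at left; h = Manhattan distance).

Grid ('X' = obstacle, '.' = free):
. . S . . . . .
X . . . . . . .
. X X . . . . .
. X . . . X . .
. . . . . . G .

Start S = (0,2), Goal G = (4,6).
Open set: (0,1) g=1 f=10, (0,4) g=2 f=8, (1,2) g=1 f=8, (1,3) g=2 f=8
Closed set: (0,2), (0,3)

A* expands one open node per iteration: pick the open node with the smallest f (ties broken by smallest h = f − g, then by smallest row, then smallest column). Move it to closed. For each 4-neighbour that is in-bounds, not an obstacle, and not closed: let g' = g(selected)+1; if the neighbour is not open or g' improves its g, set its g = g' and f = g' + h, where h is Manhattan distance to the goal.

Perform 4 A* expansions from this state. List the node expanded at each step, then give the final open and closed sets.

step 1: expand (0,4) (f=8, h=6) → closed; open now [(0,1) g=1 f=10, (0,5) g=3 f=8, (1,2) g=1 f=8, (1,3) g=2 f=8, (1,4) g=3 f=8]
step 2: expand (0,5) (f=8, h=5) → closed; open now [(0,1) g=1 f=10, (0,6) g=4 f=8, (1,2) g=1 f=8, (1,3) g=2 f=8, (1,4) g=3 f=8, (1,5) g=4 f=8]
step 3: expand (0,6) (f=8, h=4) → closed; open now [(0,1) g=1 f=10, (0,7) g=5 f=10, (1,2) g=1 f=8, (1,3) g=2 f=8, (1,4) g=3 f=8, (1,5) g=4 f=8, (1,6) g=5 f=8]
step 4: expand (1,6) (f=8, h=3) → closed; open now [(0,1) g=1 f=10, (0,7) g=5 f=10, (1,2) g=1 f=8, (1,3) g=2 f=8, (1,4) g=3 f=8, (1,5) g=4 f=8, (1,7) g=6 f=10, (2,6) g=6 f=8]

order=[(0,4) → (0,5) → (0,6) → (1,6)]; open=[(0,1) g=1 f=10, (0,7) g=5 f=10, (1,2) g=1 f=8, (1,3) g=2 f=8, (1,4) g=3 f=8, (1,5) g=4 f=8, (1,7) g=6 f=10, (2,6) g=6 f=8]; closed=[(0,2), (0,3), (0,4), (0,5), (0,6), (1,6)]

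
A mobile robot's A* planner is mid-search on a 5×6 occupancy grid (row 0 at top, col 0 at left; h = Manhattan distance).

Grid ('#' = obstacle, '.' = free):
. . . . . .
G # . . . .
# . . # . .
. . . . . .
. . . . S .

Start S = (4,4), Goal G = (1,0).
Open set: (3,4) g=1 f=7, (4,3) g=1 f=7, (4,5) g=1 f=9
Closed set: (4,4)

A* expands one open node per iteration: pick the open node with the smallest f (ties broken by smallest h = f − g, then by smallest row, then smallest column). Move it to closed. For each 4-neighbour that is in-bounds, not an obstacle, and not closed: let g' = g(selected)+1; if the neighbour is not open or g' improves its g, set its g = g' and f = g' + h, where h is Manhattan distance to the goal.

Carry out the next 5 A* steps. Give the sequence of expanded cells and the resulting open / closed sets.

order=[(3,4) → (2,4) → (1,4) → (1,3) → (1,2)]; open=[(0,2) g=6 f=9, (0,3) g=5 f=9, (0,4) g=4 f=9, (1,5) g=4 f=9, (2,2) g=6 f=9, (2,5) g=3 f=9, (3,3) g=2 f=7, (3,5) g=2 f=9, (4,3) g=1 f=7, (4,5) g=1 f=9]; closed=[(1,2), (1,3), (1,4), (2,4), (3,4), (4,4)]

step 1: expand (3,4) (f=7, h=6) → closed; open now [(2,4) g=2 f=7, (3,3) g=2 f=7, (3,5) g=2 f=9, (4,3) g=1 f=7, (4,5) g=1 f=9]
step 2: expand (2,4) (f=7, h=5) → closed; open now [(1,4) g=3 f=7, (2,5) g=3 f=9, (3,3) g=2 f=7, (3,5) g=2 f=9, (4,3) g=1 f=7, (4,5) g=1 f=9]
step 3: expand (1,4) (f=7, h=4) → closed; open now [(0,4) g=4 f=9, (1,3) g=4 f=7, (1,5) g=4 f=9, (2,5) g=3 f=9, (3,3) g=2 f=7, (3,5) g=2 f=9, (4,3) g=1 f=7, (4,5) g=1 f=9]
step 4: expand (1,3) (f=7, h=3) → closed; open now [(0,3) g=5 f=9, (0,4) g=4 f=9, (1,2) g=5 f=7, (1,5) g=4 f=9, (2,5) g=3 f=9, (3,3) g=2 f=7, (3,5) g=2 f=9, (4,3) g=1 f=7, (4,5) g=1 f=9]
step 5: expand (1,2) (f=7, h=2) → closed; open now [(0,2) g=6 f=9, (0,3) g=5 f=9, (0,4) g=4 f=9, (1,5) g=4 f=9, (2,2) g=6 f=9, (2,5) g=3 f=9, (3,3) g=2 f=7, (3,5) g=2 f=9, (4,3) g=1 f=7, (4,5) g=1 f=9]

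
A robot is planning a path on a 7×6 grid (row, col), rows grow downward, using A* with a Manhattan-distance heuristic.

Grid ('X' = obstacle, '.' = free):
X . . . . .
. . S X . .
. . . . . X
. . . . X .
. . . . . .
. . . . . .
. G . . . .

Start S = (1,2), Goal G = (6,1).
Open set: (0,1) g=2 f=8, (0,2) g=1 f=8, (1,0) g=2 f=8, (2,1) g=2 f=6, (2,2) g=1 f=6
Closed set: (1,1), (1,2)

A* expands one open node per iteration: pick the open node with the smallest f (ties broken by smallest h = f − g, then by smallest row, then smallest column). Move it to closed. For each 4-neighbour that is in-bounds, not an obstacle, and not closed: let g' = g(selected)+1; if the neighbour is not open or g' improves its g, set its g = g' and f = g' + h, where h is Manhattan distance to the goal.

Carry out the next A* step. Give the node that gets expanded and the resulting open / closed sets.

expanded=(2,1); open=[(0,1) g=2 f=8, (0,2) g=1 f=8, (1,0) g=2 f=8, (2,0) g=3 f=8, (2,2) g=1 f=6, (3,1) g=3 f=6]; closed=[(1,1), (1,2), (2,1)]

step 1: expand (2,1) (f=6, h=4) → closed; open now [(0,1) g=2 f=8, (0,2) g=1 f=8, (1,0) g=2 f=8, (2,0) g=3 f=8, (2,2) g=1 f=6, (3,1) g=3 f=6]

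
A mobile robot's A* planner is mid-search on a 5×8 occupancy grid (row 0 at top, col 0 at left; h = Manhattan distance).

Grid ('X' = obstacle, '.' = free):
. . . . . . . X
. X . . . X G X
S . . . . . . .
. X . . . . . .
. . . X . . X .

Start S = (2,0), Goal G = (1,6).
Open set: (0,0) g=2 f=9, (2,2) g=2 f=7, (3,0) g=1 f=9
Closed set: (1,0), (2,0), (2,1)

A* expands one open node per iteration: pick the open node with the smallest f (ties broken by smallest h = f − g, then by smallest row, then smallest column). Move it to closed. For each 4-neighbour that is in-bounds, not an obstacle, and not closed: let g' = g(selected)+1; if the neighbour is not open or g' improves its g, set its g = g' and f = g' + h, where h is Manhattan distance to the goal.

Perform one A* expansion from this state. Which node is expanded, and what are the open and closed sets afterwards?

expanded=(2,2); open=[(0,0) g=2 f=9, (1,2) g=3 f=7, (2,3) g=3 f=7, (3,0) g=1 f=9, (3,2) g=3 f=9]; closed=[(1,0), (2,0), (2,1), (2,2)]

step 1: expand (2,2) (f=7, h=5) → closed; open now [(0,0) g=2 f=9, (1,2) g=3 f=7, (2,3) g=3 f=7, (3,0) g=1 f=9, (3,2) g=3 f=9]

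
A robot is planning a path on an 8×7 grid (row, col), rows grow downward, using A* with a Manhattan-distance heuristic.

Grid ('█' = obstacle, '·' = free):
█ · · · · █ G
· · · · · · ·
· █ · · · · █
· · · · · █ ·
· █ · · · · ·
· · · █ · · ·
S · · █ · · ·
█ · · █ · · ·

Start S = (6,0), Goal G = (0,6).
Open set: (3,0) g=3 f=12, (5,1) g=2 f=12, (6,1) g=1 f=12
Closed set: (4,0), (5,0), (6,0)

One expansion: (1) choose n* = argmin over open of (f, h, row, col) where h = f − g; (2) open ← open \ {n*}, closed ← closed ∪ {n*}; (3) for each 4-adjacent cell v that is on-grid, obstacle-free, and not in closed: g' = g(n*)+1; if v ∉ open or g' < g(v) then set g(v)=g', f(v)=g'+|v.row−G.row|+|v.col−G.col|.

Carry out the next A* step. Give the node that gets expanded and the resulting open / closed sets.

expanded=(3,0); open=[(2,0) g=4 f=12, (3,1) g=4 f=12, (5,1) g=2 f=12, (6,1) g=1 f=12]; closed=[(3,0), (4,0), (5,0), (6,0)]

step 1: expand (3,0) (f=12, h=9) → closed; open now [(2,0) g=4 f=12, (3,1) g=4 f=12, (5,1) g=2 f=12, (6,1) g=1 f=12]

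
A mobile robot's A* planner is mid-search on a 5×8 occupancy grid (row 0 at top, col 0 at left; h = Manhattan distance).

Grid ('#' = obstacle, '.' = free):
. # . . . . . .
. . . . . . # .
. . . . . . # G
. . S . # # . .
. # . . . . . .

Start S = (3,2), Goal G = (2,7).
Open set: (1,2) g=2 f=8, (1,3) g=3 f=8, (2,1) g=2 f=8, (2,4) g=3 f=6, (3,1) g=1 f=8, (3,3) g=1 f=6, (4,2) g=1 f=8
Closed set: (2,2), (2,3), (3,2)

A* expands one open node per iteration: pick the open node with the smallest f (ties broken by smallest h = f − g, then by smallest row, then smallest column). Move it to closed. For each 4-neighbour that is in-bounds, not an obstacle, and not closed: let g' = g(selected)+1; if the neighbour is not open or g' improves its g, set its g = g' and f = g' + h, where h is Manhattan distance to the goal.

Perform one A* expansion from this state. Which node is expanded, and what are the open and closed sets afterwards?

expanded=(2,4); open=[(1,2) g=2 f=8, (1,3) g=3 f=8, (1,4) g=4 f=8, (2,1) g=2 f=8, (2,5) g=4 f=6, (3,1) g=1 f=8, (3,3) g=1 f=6, (4,2) g=1 f=8]; closed=[(2,2), (2,3), (2,4), (3,2)]

step 1: expand (2,4) (f=6, h=3) → closed; open now [(1,2) g=2 f=8, (1,3) g=3 f=8, (1,4) g=4 f=8, (2,1) g=2 f=8, (2,5) g=4 f=6, (3,1) g=1 f=8, (3,3) g=1 f=6, (4,2) g=1 f=8]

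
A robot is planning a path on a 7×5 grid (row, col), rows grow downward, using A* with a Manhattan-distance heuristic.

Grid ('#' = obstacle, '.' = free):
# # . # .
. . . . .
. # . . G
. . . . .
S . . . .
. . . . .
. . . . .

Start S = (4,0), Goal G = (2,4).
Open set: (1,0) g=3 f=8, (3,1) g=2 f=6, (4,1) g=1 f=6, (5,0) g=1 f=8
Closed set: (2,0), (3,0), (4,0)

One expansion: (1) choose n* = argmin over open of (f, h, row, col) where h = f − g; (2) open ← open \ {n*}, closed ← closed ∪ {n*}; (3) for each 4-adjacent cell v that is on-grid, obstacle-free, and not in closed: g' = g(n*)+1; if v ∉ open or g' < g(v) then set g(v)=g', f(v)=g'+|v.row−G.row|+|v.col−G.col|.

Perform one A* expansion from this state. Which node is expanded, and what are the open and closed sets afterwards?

expanded=(3,1); open=[(1,0) g=3 f=8, (3,2) g=3 f=6, (4,1) g=1 f=6, (5,0) g=1 f=8]; closed=[(2,0), (3,0), (3,1), (4,0)]

step 1: expand (3,1) (f=6, h=4) → closed; open now [(1,0) g=3 f=8, (3,2) g=3 f=6, (4,1) g=1 f=6, (5,0) g=1 f=8]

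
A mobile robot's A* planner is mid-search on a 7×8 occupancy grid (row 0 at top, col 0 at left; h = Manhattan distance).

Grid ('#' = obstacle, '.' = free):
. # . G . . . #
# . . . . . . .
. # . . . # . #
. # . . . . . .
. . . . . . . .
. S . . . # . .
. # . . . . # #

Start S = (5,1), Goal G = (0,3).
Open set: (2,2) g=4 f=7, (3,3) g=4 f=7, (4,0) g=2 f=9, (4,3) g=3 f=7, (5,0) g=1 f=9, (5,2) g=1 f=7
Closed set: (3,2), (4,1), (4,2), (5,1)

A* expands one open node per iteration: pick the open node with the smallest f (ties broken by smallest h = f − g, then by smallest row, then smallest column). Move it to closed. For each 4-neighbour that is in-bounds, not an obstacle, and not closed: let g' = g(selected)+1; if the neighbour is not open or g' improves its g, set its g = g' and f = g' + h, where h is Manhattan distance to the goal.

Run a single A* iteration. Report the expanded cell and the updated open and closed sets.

expanded=(2,2); open=[(1,2) g=5 f=7, (2,3) g=5 f=7, (3,3) g=4 f=7, (4,0) g=2 f=9, (4,3) g=3 f=7, (5,0) g=1 f=9, (5,2) g=1 f=7]; closed=[(2,2), (3,2), (4,1), (4,2), (5,1)]

step 1: expand (2,2) (f=7, h=3) → closed; open now [(1,2) g=5 f=7, (2,3) g=5 f=7, (3,3) g=4 f=7, (4,0) g=2 f=9, (4,3) g=3 f=7, (5,0) g=1 f=9, (5,2) g=1 f=7]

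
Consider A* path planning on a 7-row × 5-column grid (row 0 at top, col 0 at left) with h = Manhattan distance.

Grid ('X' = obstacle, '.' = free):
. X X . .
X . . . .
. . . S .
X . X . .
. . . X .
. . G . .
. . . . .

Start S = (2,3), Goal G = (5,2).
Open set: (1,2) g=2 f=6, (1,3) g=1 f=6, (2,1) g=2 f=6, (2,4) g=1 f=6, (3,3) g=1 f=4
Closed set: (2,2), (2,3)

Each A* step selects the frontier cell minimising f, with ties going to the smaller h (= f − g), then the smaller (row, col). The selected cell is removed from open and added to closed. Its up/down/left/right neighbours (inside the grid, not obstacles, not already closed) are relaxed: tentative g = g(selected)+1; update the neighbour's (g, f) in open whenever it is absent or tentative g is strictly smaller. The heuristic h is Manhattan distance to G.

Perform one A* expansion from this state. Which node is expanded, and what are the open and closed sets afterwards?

step 1: expand (3,3) (f=4, h=3) → closed; open now [(1,2) g=2 f=6, (1,3) g=1 f=6, (2,1) g=2 f=6, (2,4) g=1 f=6, (3,4) g=2 f=6]

expanded=(3,3); open=[(1,2) g=2 f=6, (1,3) g=1 f=6, (2,1) g=2 f=6, (2,4) g=1 f=6, (3,4) g=2 f=6]; closed=[(2,2), (2,3), (3,3)]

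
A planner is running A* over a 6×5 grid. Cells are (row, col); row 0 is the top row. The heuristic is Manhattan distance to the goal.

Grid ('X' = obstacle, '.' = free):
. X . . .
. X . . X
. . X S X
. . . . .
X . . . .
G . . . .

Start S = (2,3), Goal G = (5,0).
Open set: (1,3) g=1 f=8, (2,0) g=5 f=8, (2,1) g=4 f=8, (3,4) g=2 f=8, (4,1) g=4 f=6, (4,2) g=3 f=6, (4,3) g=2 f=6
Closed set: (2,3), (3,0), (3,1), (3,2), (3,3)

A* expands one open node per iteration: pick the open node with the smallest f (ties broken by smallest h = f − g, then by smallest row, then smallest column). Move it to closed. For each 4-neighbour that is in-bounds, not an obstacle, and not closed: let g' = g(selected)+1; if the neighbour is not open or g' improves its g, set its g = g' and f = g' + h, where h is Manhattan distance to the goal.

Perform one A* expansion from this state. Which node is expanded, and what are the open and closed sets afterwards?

step 1: expand (4,1) (f=6, h=2) → closed; open now [(1,3) g=1 f=8, (2,0) g=5 f=8, (2,1) g=4 f=8, (3,4) g=2 f=8, (4,2) g=3 f=6, (4,3) g=2 f=6, (5,1) g=5 f=6]

expanded=(4,1); open=[(1,3) g=1 f=8, (2,0) g=5 f=8, (2,1) g=4 f=8, (3,4) g=2 f=8, (4,2) g=3 f=6, (4,3) g=2 f=6, (5,1) g=5 f=6]; closed=[(2,3), (3,0), (3,1), (3,2), (3,3), (4,1)]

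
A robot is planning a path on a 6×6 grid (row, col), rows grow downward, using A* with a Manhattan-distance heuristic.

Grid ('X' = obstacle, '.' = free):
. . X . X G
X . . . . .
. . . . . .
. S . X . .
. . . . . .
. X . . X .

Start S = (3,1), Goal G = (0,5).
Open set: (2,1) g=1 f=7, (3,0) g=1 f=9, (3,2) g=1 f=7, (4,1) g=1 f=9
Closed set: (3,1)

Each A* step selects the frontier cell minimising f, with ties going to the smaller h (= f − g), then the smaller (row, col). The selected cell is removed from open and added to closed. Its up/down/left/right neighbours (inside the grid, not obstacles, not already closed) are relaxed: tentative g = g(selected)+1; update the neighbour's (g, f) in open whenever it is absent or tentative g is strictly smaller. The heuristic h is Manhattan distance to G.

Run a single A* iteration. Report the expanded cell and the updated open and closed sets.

expanded=(2,1); open=[(1,1) g=2 f=7, (2,0) g=2 f=9, (2,2) g=2 f=7, (3,0) g=1 f=9, (3,2) g=1 f=7, (4,1) g=1 f=9]; closed=[(2,1), (3,1)]

step 1: expand (2,1) (f=7, h=6) → closed; open now [(1,1) g=2 f=7, (2,0) g=2 f=9, (2,2) g=2 f=7, (3,0) g=1 f=9, (3,2) g=1 f=7, (4,1) g=1 f=9]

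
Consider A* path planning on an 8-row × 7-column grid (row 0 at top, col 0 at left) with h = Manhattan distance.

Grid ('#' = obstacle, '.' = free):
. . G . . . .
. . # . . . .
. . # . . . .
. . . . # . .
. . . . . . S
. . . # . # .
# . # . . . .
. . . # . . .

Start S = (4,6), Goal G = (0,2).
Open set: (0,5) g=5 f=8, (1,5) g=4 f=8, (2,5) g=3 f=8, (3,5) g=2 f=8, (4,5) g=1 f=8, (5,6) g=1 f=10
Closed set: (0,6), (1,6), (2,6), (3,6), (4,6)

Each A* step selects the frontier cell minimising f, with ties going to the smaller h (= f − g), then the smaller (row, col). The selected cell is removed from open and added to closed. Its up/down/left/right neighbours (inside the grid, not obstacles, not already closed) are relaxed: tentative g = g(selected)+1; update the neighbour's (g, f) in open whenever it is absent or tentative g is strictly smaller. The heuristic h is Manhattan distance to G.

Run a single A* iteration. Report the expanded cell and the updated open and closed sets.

step 1: expand (0,5) (f=8, h=3) → closed; open now [(0,4) g=6 f=8, (1,5) g=4 f=8, (2,5) g=3 f=8, (3,5) g=2 f=8, (4,5) g=1 f=8, (5,6) g=1 f=10]

expanded=(0,5); open=[(0,4) g=6 f=8, (1,5) g=4 f=8, (2,5) g=3 f=8, (3,5) g=2 f=8, (4,5) g=1 f=8, (5,6) g=1 f=10]; closed=[(0,5), (0,6), (1,6), (2,6), (3,6), (4,6)]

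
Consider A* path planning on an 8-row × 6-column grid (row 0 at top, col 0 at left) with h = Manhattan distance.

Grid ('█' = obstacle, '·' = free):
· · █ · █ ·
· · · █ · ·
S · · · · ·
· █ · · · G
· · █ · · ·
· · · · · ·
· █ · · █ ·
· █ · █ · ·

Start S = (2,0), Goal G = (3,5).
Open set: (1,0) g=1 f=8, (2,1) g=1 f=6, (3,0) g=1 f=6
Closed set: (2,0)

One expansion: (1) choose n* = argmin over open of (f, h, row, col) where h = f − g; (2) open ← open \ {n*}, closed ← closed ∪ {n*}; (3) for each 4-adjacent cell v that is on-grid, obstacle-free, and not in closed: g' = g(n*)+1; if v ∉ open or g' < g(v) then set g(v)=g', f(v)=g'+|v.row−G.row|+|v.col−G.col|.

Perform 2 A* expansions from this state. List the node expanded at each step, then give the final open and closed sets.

order=[(2,1) → (2,2)]; open=[(1,0) g=1 f=8, (1,1) g=2 f=8, (1,2) g=3 f=8, (2,3) g=3 f=6, (3,0) g=1 f=6, (3,2) g=3 f=6]; closed=[(2,0), (2,1), (2,2)]

step 1: expand (2,1) (f=6, h=5) → closed; open now [(1,0) g=1 f=8, (1,1) g=2 f=8, (2,2) g=2 f=6, (3,0) g=1 f=6]
step 2: expand (2,2) (f=6, h=4) → closed; open now [(1,0) g=1 f=8, (1,1) g=2 f=8, (1,2) g=3 f=8, (2,3) g=3 f=6, (3,0) g=1 f=6, (3,2) g=3 f=6]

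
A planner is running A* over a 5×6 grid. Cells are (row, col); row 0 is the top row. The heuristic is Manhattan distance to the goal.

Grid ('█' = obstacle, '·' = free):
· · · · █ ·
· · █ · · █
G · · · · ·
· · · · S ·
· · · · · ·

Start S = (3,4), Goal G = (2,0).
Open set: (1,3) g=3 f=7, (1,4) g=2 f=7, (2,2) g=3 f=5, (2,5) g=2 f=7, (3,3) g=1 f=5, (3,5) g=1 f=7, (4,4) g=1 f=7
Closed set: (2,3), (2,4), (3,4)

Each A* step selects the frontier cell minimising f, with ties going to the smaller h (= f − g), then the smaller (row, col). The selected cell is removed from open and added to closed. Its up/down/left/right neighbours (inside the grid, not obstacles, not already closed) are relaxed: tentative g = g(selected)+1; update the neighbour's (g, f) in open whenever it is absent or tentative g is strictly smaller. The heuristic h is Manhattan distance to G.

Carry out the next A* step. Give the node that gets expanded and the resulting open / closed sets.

step 1: expand (2,2) (f=5, h=2) → closed; open now [(1,3) g=3 f=7, (1,4) g=2 f=7, (2,1) g=4 f=5, (2,5) g=2 f=7, (3,2) g=4 f=7, (3,3) g=1 f=5, (3,5) g=1 f=7, (4,4) g=1 f=7]

expanded=(2,2); open=[(1,3) g=3 f=7, (1,4) g=2 f=7, (2,1) g=4 f=5, (2,5) g=2 f=7, (3,2) g=4 f=7, (3,3) g=1 f=5, (3,5) g=1 f=7, (4,4) g=1 f=7]; closed=[(2,2), (2,3), (2,4), (3,4)]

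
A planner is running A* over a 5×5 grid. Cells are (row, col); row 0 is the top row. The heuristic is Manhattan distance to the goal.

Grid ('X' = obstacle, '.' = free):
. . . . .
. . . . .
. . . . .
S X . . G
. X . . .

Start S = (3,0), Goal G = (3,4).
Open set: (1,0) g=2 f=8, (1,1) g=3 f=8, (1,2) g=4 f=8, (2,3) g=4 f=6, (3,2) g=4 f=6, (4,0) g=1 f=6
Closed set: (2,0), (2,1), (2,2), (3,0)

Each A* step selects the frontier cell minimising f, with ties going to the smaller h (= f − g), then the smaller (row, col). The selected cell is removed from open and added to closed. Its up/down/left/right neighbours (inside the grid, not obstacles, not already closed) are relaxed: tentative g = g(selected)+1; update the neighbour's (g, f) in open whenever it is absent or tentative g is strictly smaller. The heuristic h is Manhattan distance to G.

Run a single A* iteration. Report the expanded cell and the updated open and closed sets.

step 1: expand (2,3) (f=6, h=2) → closed; open now [(1,0) g=2 f=8, (1,1) g=3 f=8, (1,2) g=4 f=8, (1,3) g=5 f=8, (2,4) g=5 f=6, (3,2) g=4 f=6, (3,3) g=5 f=6, (4,0) g=1 f=6]

expanded=(2,3); open=[(1,0) g=2 f=8, (1,1) g=3 f=8, (1,2) g=4 f=8, (1,3) g=5 f=8, (2,4) g=5 f=6, (3,2) g=4 f=6, (3,3) g=5 f=6, (4,0) g=1 f=6]; closed=[(2,0), (2,1), (2,2), (2,3), (3,0)]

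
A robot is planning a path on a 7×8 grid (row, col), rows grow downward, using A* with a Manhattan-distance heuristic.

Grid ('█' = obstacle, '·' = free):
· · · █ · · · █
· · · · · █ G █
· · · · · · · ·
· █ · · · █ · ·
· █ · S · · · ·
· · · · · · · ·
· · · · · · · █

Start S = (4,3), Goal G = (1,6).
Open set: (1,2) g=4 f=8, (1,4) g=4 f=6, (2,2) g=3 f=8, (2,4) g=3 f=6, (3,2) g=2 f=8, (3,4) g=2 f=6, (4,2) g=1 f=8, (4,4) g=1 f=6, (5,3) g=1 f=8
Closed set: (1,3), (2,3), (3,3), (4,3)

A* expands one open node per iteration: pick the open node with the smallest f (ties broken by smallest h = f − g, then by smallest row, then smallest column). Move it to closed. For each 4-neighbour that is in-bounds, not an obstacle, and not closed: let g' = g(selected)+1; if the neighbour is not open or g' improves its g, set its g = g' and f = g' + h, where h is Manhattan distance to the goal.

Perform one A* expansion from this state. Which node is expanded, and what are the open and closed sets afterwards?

expanded=(1,4); open=[(0,4) g=5 f=8, (1,2) g=4 f=8, (2,2) g=3 f=8, (2,4) g=3 f=6, (3,2) g=2 f=8, (3,4) g=2 f=6, (4,2) g=1 f=8, (4,4) g=1 f=6, (5,3) g=1 f=8]; closed=[(1,3), (1,4), (2,3), (3,3), (4,3)]

step 1: expand (1,4) (f=6, h=2) → closed; open now [(0,4) g=5 f=8, (1,2) g=4 f=8, (2,2) g=3 f=8, (2,4) g=3 f=6, (3,2) g=2 f=8, (3,4) g=2 f=6, (4,2) g=1 f=8, (4,4) g=1 f=6, (5,3) g=1 f=8]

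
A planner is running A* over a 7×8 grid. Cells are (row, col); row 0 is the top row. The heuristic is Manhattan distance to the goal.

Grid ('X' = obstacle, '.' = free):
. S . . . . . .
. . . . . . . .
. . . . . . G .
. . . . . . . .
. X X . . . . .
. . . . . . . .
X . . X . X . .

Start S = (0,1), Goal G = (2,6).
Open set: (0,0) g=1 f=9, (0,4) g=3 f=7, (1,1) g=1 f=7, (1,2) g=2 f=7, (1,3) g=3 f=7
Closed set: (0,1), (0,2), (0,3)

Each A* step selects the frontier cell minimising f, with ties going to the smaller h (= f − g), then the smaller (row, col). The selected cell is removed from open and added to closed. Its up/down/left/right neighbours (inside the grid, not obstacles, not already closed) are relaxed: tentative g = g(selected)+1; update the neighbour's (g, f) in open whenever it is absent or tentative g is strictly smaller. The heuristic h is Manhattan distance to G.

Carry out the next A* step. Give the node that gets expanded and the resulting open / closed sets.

step 1: expand (0,4) (f=7, h=4) → closed; open now [(0,0) g=1 f=9, (0,5) g=4 f=7, (1,1) g=1 f=7, (1,2) g=2 f=7, (1,3) g=3 f=7, (1,4) g=4 f=7]

expanded=(0,4); open=[(0,0) g=1 f=9, (0,5) g=4 f=7, (1,1) g=1 f=7, (1,2) g=2 f=7, (1,3) g=3 f=7, (1,4) g=4 f=7]; closed=[(0,1), (0,2), (0,3), (0,4)]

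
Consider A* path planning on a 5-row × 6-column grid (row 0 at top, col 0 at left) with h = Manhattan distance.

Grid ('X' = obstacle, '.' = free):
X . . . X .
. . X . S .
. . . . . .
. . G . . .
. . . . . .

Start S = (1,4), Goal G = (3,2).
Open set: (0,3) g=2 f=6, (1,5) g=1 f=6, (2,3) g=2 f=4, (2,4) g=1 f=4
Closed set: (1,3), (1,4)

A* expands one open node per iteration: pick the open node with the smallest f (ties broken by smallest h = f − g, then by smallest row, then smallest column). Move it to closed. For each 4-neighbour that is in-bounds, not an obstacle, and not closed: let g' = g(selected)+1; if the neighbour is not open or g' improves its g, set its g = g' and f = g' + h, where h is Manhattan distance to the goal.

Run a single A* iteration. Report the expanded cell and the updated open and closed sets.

expanded=(2,3); open=[(0,3) g=2 f=6, (1,5) g=1 f=6, (2,2) g=3 f=4, (2,4) g=1 f=4, (3,3) g=3 f=4]; closed=[(1,3), (1,4), (2,3)]

step 1: expand (2,3) (f=4, h=2) → closed; open now [(0,3) g=2 f=6, (1,5) g=1 f=6, (2,2) g=3 f=4, (2,4) g=1 f=4, (3,3) g=3 f=4]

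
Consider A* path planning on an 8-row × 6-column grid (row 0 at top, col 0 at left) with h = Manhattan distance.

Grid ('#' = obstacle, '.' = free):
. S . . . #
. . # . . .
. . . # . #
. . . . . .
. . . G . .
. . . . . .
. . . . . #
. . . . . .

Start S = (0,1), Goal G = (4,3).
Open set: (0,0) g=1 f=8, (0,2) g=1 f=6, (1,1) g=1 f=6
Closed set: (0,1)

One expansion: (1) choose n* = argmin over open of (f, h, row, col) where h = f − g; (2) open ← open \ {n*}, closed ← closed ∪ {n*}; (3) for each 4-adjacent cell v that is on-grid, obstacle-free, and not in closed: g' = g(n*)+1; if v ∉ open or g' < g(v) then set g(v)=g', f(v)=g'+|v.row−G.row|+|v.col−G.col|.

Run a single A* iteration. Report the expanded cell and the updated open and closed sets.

expanded=(0,2); open=[(0,0) g=1 f=8, (0,3) g=2 f=6, (1,1) g=1 f=6]; closed=[(0,1), (0,2)]

step 1: expand (0,2) (f=6, h=5) → closed; open now [(0,0) g=1 f=8, (0,3) g=2 f=6, (1,1) g=1 f=6]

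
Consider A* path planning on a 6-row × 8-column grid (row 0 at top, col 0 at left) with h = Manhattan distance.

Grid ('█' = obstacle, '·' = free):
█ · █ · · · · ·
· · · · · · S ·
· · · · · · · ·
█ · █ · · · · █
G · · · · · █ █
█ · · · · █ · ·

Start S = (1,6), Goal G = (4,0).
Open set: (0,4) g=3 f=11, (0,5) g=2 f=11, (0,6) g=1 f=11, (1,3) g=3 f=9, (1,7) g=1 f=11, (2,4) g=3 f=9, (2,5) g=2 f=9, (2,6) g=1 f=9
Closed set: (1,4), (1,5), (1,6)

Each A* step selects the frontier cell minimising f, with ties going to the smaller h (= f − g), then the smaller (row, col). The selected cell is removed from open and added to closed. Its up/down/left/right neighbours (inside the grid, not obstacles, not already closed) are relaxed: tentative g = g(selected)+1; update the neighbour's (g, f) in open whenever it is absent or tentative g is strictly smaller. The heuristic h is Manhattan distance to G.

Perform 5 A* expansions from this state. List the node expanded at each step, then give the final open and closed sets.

step 1: expand (1,3) (f=9, h=6) → closed; open now [(0,3) g=4 f=11, (0,4) g=3 f=11, (0,5) g=2 f=11, (0,6) g=1 f=11, (1,2) g=4 f=9, (1,7) g=1 f=11, (2,3) g=4 f=9, (2,4) g=3 f=9, (2,5) g=2 f=9, (2,6) g=1 f=9]
step 2: expand (1,2) (f=9, h=5) → closed; open now [(0,3) g=4 f=11, (0,4) g=3 f=11, (0,5) g=2 f=11, (0,6) g=1 f=11, (1,1) g=5 f=9, (1,7) g=1 f=11, (2,2) g=5 f=9, (2,3) g=4 f=9, (2,4) g=3 f=9, (2,5) g=2 f=9, (2,6) g=1 f=9]
step 3: expand (1,1) (f=9, h=4) → closed; open now [(0,1) g=6 f=11, (0,3) g=4 f=11, (0,4) g=3 f=11, (0,5) g=2 f=11, (0,6) g=1 f=11, (1,0) g=6 f=9, (1,7) g=1 f=11, (2,1) g=6 f=9, (2,2) g=5 f=9, (2,3) g=4 f=9, (2,4) g=3 f=9, (2,5) g=2 f=9, (2,6) g=1 f=9]
step 4: expand (1,0) (f=9, h=3) → closed; open now [(0,1) g=6 f=11, (0,3) g=4 f=11, (0,4) g=3 f=11, (0,5) g=2 f=11, (0,6) g=1 f=11, (1,7) g=1 f=11, (2,0) g=7 f=9, (2,1) g=6 f=9, (2,2) g=5 f=9, (2,3) g=4 f=9, (2,4) g=3 f=9, (2,5) g=2 f=9, (2,6) g=1 f=9]
step 5: expand (2,0) (f=9, h=2) → closed; open now [(0,1) g=6 f=11, (0,3) g=4 f=11, (0,4) g=3 f=11, (0,5) g=2 f=11, (0,6) g=1 f=11, (1,7) g=1 f=11, (2,1) g=6 f=9, (2,2) g=5 f=9, (2,3) g=4 f=9, (2,4) g=3 f=9, (2,5) g=2 f=9, (2,6) g=1 f=9]

order=[(1,3) → (1,2) → (1,1) → (1,0) → (2,0)]; open=[(0,1) g=6 f=11, (0,3) g=4 f=11, (0,4) g=3 f=11, (0,5) g=2 f=11, (0,6) g=1 f=11, (1,7) g=1 f=11, (2,1) g=6 f=9, (2,2) g=5 f=9, (2,3) g=4 f=9, (2,4) g=3 f=9, (2,5) g=2 f=9, (2,6) g=1 f=9]; closed=[(1,0), (1,1), (1,2), (1,3), (1,4), (1,5), (1,6), (2,0)]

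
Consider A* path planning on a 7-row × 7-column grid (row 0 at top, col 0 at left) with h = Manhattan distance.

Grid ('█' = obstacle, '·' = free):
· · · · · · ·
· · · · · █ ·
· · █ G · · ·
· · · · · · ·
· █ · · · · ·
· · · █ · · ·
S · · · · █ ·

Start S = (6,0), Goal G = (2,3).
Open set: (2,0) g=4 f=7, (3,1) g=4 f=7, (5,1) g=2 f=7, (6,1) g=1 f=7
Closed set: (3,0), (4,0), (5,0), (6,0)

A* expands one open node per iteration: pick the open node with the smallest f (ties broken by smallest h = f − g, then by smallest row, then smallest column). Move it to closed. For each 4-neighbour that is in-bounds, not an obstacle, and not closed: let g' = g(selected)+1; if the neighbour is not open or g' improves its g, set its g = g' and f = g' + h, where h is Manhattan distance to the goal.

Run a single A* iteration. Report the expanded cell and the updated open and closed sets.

expanded=(2,0); open=[(1,0) g=5 f=9, (2,1) g=5 f=7, (3,1) g=4 f=7, (5,1) g=2 f=7, (6,1) g=1 f=7]; closed=[(2,0), (3,0), (4,0), (5,0), (6,0)]

step 1: expand (2,0) (f=7, h=3) → closed; open now [(1,0) g=5 f=9, (2,1) g=5 f=7, (3,1) g=4 f=7, (5,1) g=2 f=7, (6,1) g=1 f=7]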